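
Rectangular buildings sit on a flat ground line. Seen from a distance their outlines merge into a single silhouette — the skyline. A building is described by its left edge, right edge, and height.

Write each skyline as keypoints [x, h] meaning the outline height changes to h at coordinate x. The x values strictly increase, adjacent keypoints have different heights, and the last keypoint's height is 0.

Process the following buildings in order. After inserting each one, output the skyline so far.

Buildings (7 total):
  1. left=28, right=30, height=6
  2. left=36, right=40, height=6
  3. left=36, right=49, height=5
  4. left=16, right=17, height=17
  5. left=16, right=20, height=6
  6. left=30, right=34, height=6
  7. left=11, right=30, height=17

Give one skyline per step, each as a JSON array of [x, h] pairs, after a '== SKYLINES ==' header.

== SKYLINES ==
[[28,6],[30,0]]
[[28,6],[30,0],[36,6],[40,0]]
[[28,6],[30,0],[36,6],[40,5],[49,0]]
[[16,17],[17,0],[28,6],[30,0],[36,6],[40,5],[49,0]]
[[16,17],[17,6],[20,0],[28,6],[30,0],[36,6],[40,5],[49,0]]
[[16,17],[17,6],[20,0],[28,6],[34,0],[36,6],[40,5],[49,0]]
[[11,17],[30,6],[34,0],[36,6],[40,5],[49,0]]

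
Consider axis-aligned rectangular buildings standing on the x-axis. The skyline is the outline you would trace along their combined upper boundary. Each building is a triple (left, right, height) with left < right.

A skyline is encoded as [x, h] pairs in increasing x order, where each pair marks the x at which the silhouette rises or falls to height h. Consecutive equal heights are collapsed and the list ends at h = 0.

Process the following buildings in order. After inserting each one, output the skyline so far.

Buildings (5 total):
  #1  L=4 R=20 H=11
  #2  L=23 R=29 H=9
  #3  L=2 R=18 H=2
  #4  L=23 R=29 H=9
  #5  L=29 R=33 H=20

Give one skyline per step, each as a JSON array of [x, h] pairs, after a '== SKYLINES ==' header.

== SKYLINES ==
[[4,11],[20,0]]
[[4,11],[20,0],[23,9],[29,0]]
[[2,2],[4,11],[20,0],[23,9],[29,0]]
[[2,2],[4,11],[20,0],[23,9],[29,0]]
[[2,2],[4,11],[20,0],[23,9],[29,20],[33,0]]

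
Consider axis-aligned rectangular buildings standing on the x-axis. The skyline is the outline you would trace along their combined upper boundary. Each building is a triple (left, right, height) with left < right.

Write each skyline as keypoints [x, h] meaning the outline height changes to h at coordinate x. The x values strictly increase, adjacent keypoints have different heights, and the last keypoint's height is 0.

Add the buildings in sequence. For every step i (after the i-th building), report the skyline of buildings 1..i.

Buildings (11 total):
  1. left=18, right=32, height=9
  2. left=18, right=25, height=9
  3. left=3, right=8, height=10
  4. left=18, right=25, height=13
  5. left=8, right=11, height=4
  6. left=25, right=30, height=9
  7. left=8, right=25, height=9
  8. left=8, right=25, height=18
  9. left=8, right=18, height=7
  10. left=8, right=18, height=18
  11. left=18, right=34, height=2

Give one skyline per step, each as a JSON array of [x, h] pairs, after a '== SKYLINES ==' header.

== SKYLINES ==
[[18,9],[32,0]]
[[18,9],[32,0]]
[[3,10],[8,0],[18,9],[32,0]]
[[3,10],[8,0],[18,13],[25,9],[32,0]]
[[3,10],[8,4],[11,0],[18,13],[25,9],[32,0]]
[[3,10],[8,4],[11,0],[18,13],[25,9],[32,0]]
[[3,10],[8,9],[18,13],[25,9],[32,0]]
[[3,10],[8,18],[25,9],[32,0]]
[[3,10],[8,18],[25,9],[32,0]]
[[3,10],[8,18],[25,9],[32,0]]
[[3,10],[8,18],[25,9],[32,2],[34,0]]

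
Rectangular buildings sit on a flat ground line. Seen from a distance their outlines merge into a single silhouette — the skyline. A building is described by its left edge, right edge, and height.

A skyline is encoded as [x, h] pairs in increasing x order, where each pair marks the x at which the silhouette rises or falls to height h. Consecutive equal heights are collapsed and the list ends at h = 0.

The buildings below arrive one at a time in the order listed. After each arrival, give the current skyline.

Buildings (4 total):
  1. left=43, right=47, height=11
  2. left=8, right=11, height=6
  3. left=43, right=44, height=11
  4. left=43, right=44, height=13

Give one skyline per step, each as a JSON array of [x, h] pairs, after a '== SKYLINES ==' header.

== SKYLINES ==
[[43,11],[47,0]]
[[8,6],[11,0],[43,11],[47,0]]
[[8,6],[11,0],[43,11],[47,0]]
[[8,6],[11,0],[43,13],[44,11],[47,0]]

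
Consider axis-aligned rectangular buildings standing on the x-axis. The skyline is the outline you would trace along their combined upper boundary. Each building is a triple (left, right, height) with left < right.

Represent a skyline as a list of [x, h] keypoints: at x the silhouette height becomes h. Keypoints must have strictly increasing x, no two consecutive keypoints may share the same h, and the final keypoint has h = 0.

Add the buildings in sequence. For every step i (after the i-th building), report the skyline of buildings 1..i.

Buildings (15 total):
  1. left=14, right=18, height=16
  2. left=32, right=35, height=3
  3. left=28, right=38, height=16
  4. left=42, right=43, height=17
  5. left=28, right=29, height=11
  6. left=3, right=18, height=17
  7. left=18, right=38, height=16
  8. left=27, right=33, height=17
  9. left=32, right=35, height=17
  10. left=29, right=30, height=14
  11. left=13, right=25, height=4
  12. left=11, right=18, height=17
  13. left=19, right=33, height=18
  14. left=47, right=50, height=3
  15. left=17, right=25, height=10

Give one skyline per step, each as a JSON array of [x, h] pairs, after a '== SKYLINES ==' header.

== SKYLINES ==
[[14,16],[18,0]]
[[14,16],[18,0],[32,3],[35,0]]
[[14,16],[18,0],[28,16],[38,0]]
[[14,16],[18,0],[28,16],[38,0],[42,17],[43,0]]
[[14,16],[18,0],[28,16],[38,0],[42,17],[43,0]]
[[3,17],[18,0],[28,16],[38,0],[42,17],[43,0]]
[[3,17],[18,16],[38,0],[42,17],[43,0]]
[[3,17],[18,16],[27,17],[33,16],[38,0],[42,17],[43,0]]
[[3,17],[18,16],[27,17],[35,16],[38,0],[42,17],[43,0]]
[[3,17],[18,16],[27,17],[35,16],[38,0],[42,17],[43,0]]
[[3,17],[18,16],[27,17],[35,16],[38,0],[42,17],[43,0]]
[[3,17],[18,16],[27,17],[35,16],[38,0],[42,17],[43,0]]
[[3,17],[18,16],[19,18],[33,17],[35,16],[38,0],[42,17],[43,0]]
[[3,17],[18,16],[19,18],[33,17],[35,16],[38,0],[42,17],[43,0],[47,3],[50,0]]
[[3,17],[18,16],[19,18],[33,17],[35,16],[38,0],[42,17],[43,0],[47,3],[50,0]]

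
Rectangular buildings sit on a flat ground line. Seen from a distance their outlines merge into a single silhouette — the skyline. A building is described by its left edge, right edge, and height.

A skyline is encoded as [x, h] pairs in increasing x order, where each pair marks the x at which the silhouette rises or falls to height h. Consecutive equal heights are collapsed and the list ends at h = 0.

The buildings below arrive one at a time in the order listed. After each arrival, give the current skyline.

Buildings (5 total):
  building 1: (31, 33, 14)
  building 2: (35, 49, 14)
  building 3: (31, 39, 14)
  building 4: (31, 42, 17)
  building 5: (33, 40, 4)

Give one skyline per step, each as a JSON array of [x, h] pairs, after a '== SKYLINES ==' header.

== SKYLINES ==
[[31,14],[33,0]]
[[31,14],[33,0],[35,14],[49,0]]
[[31,14],[49,0]]
[[31,17],[42,14],[49,0]]
[[31,17],[42,14],[49,0]]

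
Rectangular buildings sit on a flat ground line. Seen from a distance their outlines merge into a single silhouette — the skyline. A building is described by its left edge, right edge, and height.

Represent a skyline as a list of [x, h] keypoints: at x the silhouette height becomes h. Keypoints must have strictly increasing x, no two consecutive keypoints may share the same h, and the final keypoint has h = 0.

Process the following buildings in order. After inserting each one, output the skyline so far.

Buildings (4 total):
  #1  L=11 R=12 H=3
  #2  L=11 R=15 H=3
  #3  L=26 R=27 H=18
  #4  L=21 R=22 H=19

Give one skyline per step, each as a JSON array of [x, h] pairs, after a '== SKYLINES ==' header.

== SKYLINES ==
[[11,3],[12,0]]
[[11,3],[15,0]]
[[11,3],[15,0],[26,18],[27,0]]
[[11,3],[15,0],[21,19],[22,0],[26,18],[27,0]]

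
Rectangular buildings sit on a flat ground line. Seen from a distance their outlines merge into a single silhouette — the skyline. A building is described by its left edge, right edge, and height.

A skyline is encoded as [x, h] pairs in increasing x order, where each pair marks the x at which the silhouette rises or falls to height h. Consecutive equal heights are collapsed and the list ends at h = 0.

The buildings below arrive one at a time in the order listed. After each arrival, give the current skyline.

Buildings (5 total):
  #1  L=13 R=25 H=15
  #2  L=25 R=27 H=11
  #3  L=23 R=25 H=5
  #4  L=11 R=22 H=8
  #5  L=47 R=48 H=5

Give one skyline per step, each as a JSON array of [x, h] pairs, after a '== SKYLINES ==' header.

== SKYLINES ==
[[13,15],[25,0]]
[[13,15],[25,11],[27,0]]
[[13,15],[25,11],[27,0]]
[[11,8],[13,15],[25,11],[27,0]]
[[11,8],[13,15],[25,11],[27,0],[47,5],[48,0]]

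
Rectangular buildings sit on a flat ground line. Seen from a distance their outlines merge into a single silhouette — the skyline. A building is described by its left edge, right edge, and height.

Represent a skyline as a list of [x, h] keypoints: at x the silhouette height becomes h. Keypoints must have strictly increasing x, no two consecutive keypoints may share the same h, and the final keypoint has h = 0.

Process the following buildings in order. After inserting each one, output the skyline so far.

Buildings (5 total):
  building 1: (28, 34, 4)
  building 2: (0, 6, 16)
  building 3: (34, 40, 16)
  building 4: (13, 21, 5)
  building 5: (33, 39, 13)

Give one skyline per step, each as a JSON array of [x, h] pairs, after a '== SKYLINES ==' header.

== SKYLINES ==
[[28,4],[34,0]]
[[0,16],[6,0],[28,4],[34,0]]
[[0,16],[6,0],[28,4],[34,16],[40,0]]
[[0,16],[6,0],[13,5],[21,0],[28,4],[34,16],[40,0]]
[[0,16],[6,0],[13,5],[21,0],[28,4],[33,13],[34,16],[40,0]]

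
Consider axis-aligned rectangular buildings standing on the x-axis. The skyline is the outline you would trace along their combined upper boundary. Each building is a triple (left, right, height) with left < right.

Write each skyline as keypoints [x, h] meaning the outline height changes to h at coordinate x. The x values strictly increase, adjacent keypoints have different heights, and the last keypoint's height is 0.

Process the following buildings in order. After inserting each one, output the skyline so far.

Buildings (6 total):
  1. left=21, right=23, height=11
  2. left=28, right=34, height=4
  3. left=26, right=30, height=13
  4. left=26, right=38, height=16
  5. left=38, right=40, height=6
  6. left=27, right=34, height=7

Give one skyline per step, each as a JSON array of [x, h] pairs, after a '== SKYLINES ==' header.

== SKYLINES ==
[[21,11],[23,0]]
[[21,11],[23,0],[28,4],[34,0]]
[[21,11],[23,0],[26,13],[30,4],[34,0]]
[[21,11],[23,0],[26,16],[38,0]]
[[21,11],[23,0],[26,16],[38,6],[40,0]]
[[21,11],[23,0],[26,16],[38,6],[40,0]]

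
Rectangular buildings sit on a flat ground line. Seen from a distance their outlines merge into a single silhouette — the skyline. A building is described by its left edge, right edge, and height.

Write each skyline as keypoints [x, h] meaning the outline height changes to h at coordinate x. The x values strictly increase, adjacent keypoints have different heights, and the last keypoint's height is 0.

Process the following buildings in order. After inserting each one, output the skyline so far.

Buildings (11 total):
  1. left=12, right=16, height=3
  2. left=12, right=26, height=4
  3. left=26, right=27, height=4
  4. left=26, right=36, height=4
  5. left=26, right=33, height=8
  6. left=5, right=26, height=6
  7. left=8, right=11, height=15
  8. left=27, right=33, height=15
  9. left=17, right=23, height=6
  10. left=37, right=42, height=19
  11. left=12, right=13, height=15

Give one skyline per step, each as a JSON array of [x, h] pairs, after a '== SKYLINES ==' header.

== SKYLINES ==
[[12,3],[16,0]]
[[12,4],[26,0]]
[[12,4],[27,0]]
[[12,4],[36,0]]
[[12,4],[26,8],[33,4],[36,0]]
[[5,6],[26,8],[33,4],[36,0]]
[[5,6],[8,15],[11,6],[26,8],[33,4],[36,0]]
[[5,6],[8,15],[11,6],[26,8],[27,15],[33,4],[36,0]]
[[5,6],[8,15],[11,6],[26,8],[27,15],[33,4],[36,0]]
[[5,6],[8,15],[11,6],[26,8],[27,15],[33,4],[36,0],[37,19],[42,0]]
[[5,6],[8,15],[11,6],[12,15],[13,6],[26,8],[27,15],[33,4],[36,0],[37,19],[42,0]]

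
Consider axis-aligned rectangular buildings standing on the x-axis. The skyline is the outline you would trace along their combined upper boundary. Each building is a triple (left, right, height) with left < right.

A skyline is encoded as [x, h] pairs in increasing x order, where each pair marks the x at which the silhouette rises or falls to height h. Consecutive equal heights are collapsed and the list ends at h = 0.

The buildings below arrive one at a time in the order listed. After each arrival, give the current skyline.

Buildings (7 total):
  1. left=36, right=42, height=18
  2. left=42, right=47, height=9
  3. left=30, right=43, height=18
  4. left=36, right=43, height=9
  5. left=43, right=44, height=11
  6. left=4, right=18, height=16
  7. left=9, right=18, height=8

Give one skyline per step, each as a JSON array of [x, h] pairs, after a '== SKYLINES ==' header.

== SKYLINES ==
[[36,18],[42,0]]
[[36,18],[42,9],[47,0]]
[[30,18],[43,9],[47,0]]
[[30,18],[43,9],[47,0]]
[[30,18],[43,11],[44,9],[47,0]]
[[4,16],[18,0],[30,18],[43,11],[44,9],[47,0]]
[[4,16],[18,0],[30,18],[43,11],[44,9],[47,0]]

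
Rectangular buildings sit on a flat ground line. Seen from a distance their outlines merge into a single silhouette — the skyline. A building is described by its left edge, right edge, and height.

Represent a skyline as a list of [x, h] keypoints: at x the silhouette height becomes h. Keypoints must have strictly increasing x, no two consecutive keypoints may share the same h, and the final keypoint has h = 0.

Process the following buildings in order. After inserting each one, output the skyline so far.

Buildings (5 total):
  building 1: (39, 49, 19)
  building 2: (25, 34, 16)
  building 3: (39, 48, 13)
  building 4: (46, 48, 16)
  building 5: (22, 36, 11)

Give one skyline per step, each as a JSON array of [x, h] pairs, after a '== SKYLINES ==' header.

== SKYLINES ==
[[39,19],[49,0]]
[[25,16],[34,0],[39,19],[49,0]]
[[25,16],[34,0],[39,19],[49,0]]
[[25,16],[34,0],[39,19],[49,0]]
[[22,11],[25,16],[34,11],[36,0],[39,19],[49,0]]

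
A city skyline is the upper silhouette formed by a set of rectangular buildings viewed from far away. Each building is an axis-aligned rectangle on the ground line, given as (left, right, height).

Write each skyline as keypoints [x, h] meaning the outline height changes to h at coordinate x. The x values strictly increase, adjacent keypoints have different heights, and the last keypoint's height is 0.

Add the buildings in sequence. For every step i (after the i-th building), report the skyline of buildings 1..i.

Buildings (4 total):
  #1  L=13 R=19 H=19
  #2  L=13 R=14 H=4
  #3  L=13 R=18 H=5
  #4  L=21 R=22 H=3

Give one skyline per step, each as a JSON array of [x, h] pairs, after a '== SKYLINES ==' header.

== SKYLINES ==
[[13,19],[19,0]]
[[13,19],[19,0]]
[[13,19],[19,0]]
[[13,19],[19,0],[21,3],[22,0]]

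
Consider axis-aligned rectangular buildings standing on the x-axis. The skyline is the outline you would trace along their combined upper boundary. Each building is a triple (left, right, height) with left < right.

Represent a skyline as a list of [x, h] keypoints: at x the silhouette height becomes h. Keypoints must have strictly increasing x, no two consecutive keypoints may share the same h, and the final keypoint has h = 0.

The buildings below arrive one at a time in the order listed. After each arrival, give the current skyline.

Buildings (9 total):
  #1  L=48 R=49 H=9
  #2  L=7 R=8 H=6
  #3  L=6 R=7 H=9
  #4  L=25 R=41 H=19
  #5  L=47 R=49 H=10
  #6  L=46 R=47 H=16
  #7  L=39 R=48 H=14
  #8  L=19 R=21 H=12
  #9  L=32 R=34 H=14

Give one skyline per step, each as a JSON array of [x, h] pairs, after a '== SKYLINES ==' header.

== SKYLINES ==
[[48,9],[49,0]]
[[7,6],[8,0],[48,9],[49,0]]
[[6,9],[7,6],[8,0],[48,9],[49,0]]
[[6,9],[7,6],[8,0],[25,19],[41,0],[48,9],[49,0]]
[[6,9],[7,6],[8,0],[25,19],[41,0],[47,10],[49,0]]
[[6,9],[7,6],[8,0],[25,19],[41,0],[46,16],[47,10],[49,0]]
[[6,9],[7,6],[8,0],[25,19],[41,14],[46,16],[47,14],[48,10],[49,0]]
[[6,9],[7,6],[8,0],[19,12],[21,0],[25,19],[41,14],[46,16],[47,14],[48,10],[49,0]]
[[6,9],[7,6],[8,0],[19,12],[21,0],[25,19],[41,14],[46,16],[47,14],[48,10],[49,0]]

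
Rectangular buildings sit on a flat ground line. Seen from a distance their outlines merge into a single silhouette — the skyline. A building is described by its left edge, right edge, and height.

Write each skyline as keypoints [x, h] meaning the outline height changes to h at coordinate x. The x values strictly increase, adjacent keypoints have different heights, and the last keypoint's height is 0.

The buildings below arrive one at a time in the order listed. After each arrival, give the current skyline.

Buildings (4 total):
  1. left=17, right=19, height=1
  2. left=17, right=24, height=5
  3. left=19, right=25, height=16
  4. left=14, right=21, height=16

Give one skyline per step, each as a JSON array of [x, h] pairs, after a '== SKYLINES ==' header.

== SKYLINES ==
[[17,1],[19,0]]
[[17,5],[24,0]]
[[17,5],[19,16],[25,0]]
[[14,16],[25,0]]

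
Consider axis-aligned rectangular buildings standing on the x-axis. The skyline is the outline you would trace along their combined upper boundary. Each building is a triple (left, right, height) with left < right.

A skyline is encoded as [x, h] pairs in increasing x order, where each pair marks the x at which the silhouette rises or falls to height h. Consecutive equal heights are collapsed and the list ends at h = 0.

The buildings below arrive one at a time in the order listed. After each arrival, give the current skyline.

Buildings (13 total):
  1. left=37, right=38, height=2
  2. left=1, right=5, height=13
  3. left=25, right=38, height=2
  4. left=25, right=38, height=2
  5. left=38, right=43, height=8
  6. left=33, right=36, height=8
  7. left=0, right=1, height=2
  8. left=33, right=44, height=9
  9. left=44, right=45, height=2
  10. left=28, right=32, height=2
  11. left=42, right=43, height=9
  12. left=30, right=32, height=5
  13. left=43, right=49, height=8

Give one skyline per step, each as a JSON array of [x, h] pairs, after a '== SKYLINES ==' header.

== SKYLINES ==
[[37,2],[38,0]]
[[1,13],[5,0],[37,2],[38,0]]
[[1,13],[5,0],[25,2],[38,0]]
[[1,13],[5,0],[25,2],[38,0]]
[[1,13],[5,0],[25,2],[38,8],[43,0]]
[[1,13],[5,0],[25,2],[33,8],[36,2],[38,8],[43,0]]
[[0,2],[1,13],[5,0],[25,2],[33,8],[36,2],[38,8],[43,0]]
[[0,2],[1,13],[5,0],[25,2],[33,9],[44,0]]
[[0,2],[1,13],[5,0],[25,2],[33,9],[44,2],[45,0]]
[[0,2],[1,13],[5,0],[25,2],[33,9],[44,2],[45,0]]
[[0,2],[1,13],[5,0],[25,2],[33,9],[44,2],[45,0]]
[[0,2],[1,13],[5,0],[25,2],[30,5],[32,2],[33,9],[44,2],[45,0]]
[[0,2],[1,13],[5,0],[25,2],[30,5],[32,2],[33,9],[44,8],[49,0]]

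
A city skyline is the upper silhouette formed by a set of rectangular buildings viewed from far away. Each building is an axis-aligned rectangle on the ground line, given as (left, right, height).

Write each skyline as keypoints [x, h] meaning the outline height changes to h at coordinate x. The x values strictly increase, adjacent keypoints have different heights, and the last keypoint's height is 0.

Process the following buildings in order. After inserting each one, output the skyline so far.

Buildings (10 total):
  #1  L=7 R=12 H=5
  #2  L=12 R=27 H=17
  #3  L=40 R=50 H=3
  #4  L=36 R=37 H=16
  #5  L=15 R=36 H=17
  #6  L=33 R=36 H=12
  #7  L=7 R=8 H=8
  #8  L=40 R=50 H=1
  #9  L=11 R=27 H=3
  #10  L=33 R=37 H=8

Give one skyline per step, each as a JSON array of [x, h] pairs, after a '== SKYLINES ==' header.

== SKYLINES ==
[[7,5],[12,0]]
[[7,5],[12,17],[27,0]]
[[7,5],[12,17],[27,0],[40,3],[50,0]]
[[7,5],[12,17],[27,0],[36,16],[37,0],[40,3],[50,0]]
[[7,5],[12,17],[36,16],[37,0],[40,3],[50,0]]
[[7,5],[12,17],[36,16],[37,0],[40,3],[50,0]]
[[7,8],[8,5],[12,17],[36,16],[37,0],[40,3],[50,0]]
[[7,8],[8,5],[12,17],[36,16],[37,0],[40,3],[50,0]]
[[7,8],[8,5],[12,17],[36,16],[37,0],[40,3],[50,0]]
[[7,8],[8,5],[12,17],[36,16],[37,0],[40,3],[50,0]]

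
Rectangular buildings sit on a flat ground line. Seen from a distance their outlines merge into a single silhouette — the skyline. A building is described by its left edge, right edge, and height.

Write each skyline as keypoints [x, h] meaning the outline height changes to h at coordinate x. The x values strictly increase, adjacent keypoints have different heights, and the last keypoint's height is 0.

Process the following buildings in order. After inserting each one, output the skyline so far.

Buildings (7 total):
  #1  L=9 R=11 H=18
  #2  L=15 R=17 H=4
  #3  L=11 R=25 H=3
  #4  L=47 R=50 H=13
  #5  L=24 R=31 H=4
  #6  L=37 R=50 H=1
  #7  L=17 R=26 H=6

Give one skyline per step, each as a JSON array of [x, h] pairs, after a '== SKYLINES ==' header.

== SKYLINES ==
[[9,18],[11,0]]
[[9,18],[11,0],[15,4],[17,0]]
[[9,18],[11,3],[15,4],[17,3],[25,0]]
[[9,18],[11,3],[15,4],[17,3],[25,0],[47,13],[50,0]]
[[9,18],[11,3],[15,4],[17,3],[24,4],[31,0],[47,13],[50,0]]
[[9,18],[11,3],[15,4],[17,3],[24,4],[31,0],[37,1],[47,13],[50,0]]
[[9,18],[11,3],[15,4],[17,6],[26,4],[31,0],[37,1],[47,13],[50,0]]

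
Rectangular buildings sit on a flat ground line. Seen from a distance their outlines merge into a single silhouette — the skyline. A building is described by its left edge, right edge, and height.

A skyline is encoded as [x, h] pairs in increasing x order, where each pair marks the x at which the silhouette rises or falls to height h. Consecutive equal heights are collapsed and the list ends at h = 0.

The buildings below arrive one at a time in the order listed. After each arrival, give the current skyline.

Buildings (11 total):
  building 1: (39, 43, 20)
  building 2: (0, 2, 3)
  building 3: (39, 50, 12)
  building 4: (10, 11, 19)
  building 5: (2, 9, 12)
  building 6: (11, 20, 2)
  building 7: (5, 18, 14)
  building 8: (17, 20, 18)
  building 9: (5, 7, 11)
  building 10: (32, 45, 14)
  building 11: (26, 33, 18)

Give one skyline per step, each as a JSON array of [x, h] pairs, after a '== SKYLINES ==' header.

== SKYLINES ==
[[39,20],[43,0]]
[[0,3],[2,0],[39,20],[43,0]]
[[0,3],[2,0],[39,20],[43,12],[50,0]]
[[0,3],[2,0],[10,19],[11,0],[39,20],[43,12],[50,0]]
[[0,3],[2,12],[9,0],[10,19],[11,0],[39,20],[43,12],[50,0]]
[[0,3],[2,12],[9,0],[10,19],[11,2],[20,0],[39,20],[43,12],[50,0]]
[[0,3],[2,12],[5,14],[10,19],[11,14],[18,2],[20,0],[39,20],[43,12],[50,0]]
[[0,3],[2,12],[5,14],[10,19],[11,14],[17,18],[20,0],[39,20],[43,12],[50,0]]
[[0,3],[2,12],[5,14],[10,19],[11,14],[17,18],[20,0],[39,20],[43,12],[50,0]]
[[0,3],[2,12],[5,14],[10,19],[11,14],[17,18],[20,0],[32,14],[39,20],[43,14],[45,12],[50,0]]
[[0,3],[2,12],[5,14],[10,19],[11,14],[17,18],[20,0],[26,18],[33,14],[39,20],[43,14],[45,12],[50,0]]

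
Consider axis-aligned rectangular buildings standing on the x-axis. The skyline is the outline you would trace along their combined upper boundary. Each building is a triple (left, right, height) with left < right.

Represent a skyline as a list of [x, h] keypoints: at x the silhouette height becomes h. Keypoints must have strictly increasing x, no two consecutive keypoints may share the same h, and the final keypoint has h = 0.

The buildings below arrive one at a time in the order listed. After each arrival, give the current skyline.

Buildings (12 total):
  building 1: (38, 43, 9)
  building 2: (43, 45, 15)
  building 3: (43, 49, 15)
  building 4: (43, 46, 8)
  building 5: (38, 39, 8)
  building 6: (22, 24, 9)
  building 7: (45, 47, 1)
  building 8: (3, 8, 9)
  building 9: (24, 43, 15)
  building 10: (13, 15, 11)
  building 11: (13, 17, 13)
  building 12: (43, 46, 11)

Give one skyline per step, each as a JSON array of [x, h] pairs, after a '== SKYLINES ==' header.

== SKYLINES ==
[[38,9],[43,0]]
[[38,9],[43,15],[45,0]]
[[38,9],[43,15],[49,0]]
[[38,9],[43,15],[49,0]]
[[38,9],[43,15],[49,0]]
[[22,9],[24,0],[38,9],[43,15],[49,0]]
[[22,9],[24,0],[38,9],[43,15],[49,0]]
[[3,9],[8,0],[22,9],[24,0],[38,9],[43,15],[49,0]]
[[3,9],[8,0],[22,9],[24,15],[49,0]]
[[3,9],[8,0],[13,11],[15,0],[22,9],[24,15],[49,0]]
[[3,9],[8,0],[13,13],[17,0],[22,9],[24,15],[49,0]]
[[3,9],[8,0],[13,13],[17,0],[22,9],[24,15],[49,0]]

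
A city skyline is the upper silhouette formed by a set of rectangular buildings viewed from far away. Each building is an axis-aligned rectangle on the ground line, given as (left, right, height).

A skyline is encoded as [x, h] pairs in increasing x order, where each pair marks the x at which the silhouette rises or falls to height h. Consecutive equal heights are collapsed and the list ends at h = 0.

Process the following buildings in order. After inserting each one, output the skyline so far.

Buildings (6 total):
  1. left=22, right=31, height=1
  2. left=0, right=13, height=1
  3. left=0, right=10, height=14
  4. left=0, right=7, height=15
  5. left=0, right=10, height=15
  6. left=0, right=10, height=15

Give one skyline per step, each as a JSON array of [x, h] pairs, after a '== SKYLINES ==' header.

== SKYLINES ==
[[22,1],[31,0]]
[[0,1],[13,0],[22,1],[31,0]]
[[0,14],[10,1],[13,0],[22,1],[31,0]]
[[0,15],[7,14],[10,1],[13,0],[22,1],[31,0]]
[[0,15],[10,1],[13,0],[22,1],[31,0]]
[[0,15],[10,1],[13,0],[22,1],[31,0]]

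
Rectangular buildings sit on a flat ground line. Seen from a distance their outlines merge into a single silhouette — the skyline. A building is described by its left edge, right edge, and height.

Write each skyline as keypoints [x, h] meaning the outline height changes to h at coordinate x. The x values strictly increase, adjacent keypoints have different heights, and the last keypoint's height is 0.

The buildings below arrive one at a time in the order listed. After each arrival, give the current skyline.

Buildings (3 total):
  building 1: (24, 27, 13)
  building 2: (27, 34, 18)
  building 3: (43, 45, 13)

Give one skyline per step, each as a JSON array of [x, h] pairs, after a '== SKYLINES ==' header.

== SKYLINES ==
[[24,13],[27,0]]
[[24,13],[27,18],[34,0]]
[[24,13],[27,18],[34,0],[43,13],[45,0]]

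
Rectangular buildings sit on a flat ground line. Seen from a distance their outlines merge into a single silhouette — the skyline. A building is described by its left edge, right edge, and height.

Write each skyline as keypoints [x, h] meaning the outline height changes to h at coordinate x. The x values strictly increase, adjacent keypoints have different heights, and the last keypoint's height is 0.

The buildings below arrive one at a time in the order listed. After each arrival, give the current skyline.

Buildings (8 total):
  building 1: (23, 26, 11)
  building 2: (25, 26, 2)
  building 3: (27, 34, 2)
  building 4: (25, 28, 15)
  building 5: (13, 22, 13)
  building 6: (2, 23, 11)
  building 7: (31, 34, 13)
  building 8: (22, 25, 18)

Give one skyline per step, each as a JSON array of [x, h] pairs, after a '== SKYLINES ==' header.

== SKYLINES ==
[[23,11],[26,0]]
[[23,11],[26,0]]
[[23,11],[26,0],[27,2],[34,0]]
[[23,11],[25,15],[28,2],[34,0]]
[[13,13],[22,0],[23,11],[25,15],[28,2],[34,0]]
[[2,11],[13,13],[22,11],[25,15],[28,2],[34,0]]
[[2,11],[13,13],[22,11],[25,15],[28,2],[31,13],[34,0]]
[[2,11],[13,13],[22,18],[25,15],[28,2],[31,13],[34,0]]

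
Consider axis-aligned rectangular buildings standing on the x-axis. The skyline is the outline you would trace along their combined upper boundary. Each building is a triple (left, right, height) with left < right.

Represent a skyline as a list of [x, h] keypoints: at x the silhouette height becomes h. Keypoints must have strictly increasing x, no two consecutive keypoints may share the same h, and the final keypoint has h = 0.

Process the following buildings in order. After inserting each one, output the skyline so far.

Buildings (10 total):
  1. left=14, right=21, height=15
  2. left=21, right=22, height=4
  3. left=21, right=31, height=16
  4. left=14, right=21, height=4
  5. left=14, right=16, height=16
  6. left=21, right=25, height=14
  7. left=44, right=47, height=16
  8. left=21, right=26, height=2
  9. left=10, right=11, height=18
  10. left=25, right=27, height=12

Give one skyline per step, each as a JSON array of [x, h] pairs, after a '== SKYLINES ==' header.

== SKYLINES ==
[[14,15],[21,0]]
[[14,15],[21,4],[22,0]]
[[14,15],[21,16],[31,0]]
[[14,15],[21,16],[31,0]]
[[14,16],[16,15],[21,16],[31,0]]
[[14,16],[16,15],[21,16],[31,0]]
[[14,16],[16,15],[21,16],[31,0],[44,16],[47,0]]
[[14,16],[16,15],[21,16],[31,0],[44,16],[47,0]]
[[10,18],[11,0],[14,16],[16,15],[21,16],[31,0],[44,16],[47,0]]
[[10,18],[11,0],[14,16],[16,15],[21,16],[31,0],[44,16],[47,0]]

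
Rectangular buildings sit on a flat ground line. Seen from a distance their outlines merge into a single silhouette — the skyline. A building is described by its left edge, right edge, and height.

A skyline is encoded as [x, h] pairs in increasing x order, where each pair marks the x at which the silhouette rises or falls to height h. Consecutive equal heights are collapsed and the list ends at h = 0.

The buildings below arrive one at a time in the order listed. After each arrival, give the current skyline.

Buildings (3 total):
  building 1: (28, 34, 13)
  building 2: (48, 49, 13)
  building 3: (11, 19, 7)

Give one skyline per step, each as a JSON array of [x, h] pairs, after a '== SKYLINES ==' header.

== SKYLINES ==
[[28,13],[34,0]]
[[28,13],[34,0],[48,13],[49,0]]
[[11,7],[19,0],[28,13],[34,0],[48,13],[49,0]]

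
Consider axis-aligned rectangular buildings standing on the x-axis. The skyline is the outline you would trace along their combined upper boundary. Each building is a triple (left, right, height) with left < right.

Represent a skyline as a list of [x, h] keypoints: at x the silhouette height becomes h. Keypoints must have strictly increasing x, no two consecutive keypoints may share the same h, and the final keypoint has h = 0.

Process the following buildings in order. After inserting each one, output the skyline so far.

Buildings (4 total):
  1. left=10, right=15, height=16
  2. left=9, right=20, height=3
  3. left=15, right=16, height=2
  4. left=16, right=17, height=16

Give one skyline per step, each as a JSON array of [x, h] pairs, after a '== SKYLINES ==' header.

== SKYLINES ==
[[10,16],[15,0]]
[[9,3],[10,16],[15,3],[20,0]]
[[9,3],[10,16],[15,3],[20,0]]
[[9,3],[10,16],[15,3],[16,16],[17,3],[20,0]]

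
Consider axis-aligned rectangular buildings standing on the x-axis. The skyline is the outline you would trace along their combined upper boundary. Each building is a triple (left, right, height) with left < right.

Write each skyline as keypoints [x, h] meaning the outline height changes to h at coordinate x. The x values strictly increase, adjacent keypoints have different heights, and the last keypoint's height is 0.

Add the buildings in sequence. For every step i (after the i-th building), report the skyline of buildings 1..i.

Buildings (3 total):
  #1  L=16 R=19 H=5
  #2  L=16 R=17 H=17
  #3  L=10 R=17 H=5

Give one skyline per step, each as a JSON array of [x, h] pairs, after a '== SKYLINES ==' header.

== SKYLINES ==
[[16,5],[19,0]]
[[16,17],[17,5],[19,0]]
[[10,5],[16,17],[17,5],[19,0]]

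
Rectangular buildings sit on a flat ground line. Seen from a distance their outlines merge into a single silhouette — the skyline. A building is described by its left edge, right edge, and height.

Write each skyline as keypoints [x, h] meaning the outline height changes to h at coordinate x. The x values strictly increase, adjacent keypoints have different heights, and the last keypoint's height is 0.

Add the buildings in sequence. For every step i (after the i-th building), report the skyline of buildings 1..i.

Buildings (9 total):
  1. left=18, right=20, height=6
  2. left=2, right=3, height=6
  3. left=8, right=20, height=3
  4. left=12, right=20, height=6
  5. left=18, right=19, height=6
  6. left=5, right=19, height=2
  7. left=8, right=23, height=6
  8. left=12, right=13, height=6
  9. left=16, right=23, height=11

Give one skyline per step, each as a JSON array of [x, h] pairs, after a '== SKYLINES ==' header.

== SKYLINES ==
[[18,6],[20,0]]
[[2,6],[3,0],[18,6],[20,0]]
[[2,6],[3,0],[8,3],[18,6],[20,0]]
[[2,6],[3,0],[8,3],[12,6],[20,0]]
[[2,6],[3,0],[8,3],[12,6],[20,0]]
[[2,6],[3,0],[5,2],[8,3],[12,6],[20,0]]
[[2,6],[3,0],[5,2],[8,6],[23,0]]
[[2,6],[3,0],[5,2],[8,6],[23,0]]
[[2,6],[3,0],[5,2],[8,6],[16,11],[23,0]]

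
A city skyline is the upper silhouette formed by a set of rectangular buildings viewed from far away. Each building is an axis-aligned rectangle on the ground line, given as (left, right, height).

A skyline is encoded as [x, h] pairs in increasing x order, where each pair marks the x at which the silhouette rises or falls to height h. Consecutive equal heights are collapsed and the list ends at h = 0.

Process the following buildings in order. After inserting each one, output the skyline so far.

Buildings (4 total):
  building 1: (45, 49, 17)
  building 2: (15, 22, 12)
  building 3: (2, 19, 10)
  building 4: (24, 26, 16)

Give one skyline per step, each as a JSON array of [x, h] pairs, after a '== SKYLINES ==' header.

== SKYLINES ==
[[45,17],[49,0]]
[[15,12],[22,0],[45,17],[49,0]]
[[2,10],[15,12],[22,0],[45,17],[49,0]]
[[2,10],[15,12],[22,0],[24,16],[26,0],[45,17],[49,0]]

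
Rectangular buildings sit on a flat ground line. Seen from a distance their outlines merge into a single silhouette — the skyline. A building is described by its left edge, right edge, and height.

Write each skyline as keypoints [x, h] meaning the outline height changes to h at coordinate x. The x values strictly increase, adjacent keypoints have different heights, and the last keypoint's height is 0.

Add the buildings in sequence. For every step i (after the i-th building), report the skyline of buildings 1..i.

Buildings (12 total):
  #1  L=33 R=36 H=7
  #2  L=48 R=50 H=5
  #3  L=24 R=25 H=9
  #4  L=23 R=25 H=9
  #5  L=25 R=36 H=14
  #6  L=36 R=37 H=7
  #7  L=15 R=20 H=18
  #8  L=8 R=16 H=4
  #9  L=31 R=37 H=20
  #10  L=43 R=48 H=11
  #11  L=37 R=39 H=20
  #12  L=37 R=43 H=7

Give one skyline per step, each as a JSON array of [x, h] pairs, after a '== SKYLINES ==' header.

== SKYLINES ==
[[33,7],[36,0]]
[[33,7],[36,0],[48,5],[50,0]]
[[24,9],[25,0],[33,7],[36,0],[48,5],[50,0]]
[[23,9],[25,0],[33,7],[36,0],[48,5],[50,0]]
[[23,9],[25,14],[36,0],[48,5],[50,0]]
[[23,9],[25,14],[36,7],[37,0],[48,5],[50,0]]
[[15,18],[20,0],[23,9],[25,14],[36,7],[37,0],[48,5],[50,0]]
[[8,4],[15,18],[20,0],[23,9],[25,14],[36,7],[37,0],[48,5],[50,0]]
[[8,4],[15,18],[20,0],[23,9],[25,14],[31,20],[37,0],[48,5],[50,0]]
[[8,4],[15,18],[20,0],[23,9],[25,14],[31,20],[37,0],[43,11],[48,5],[50,0]]
[[8,4],[15,18],[20,0],[23,9],[25,14],[31,20],[39,0],[43,11],[48,5],[50,0]]
[[8,4],[15,18],[20,0],[23,9],[25,14],[31,20],[39,7],[43,11],[48,5],[50,0]]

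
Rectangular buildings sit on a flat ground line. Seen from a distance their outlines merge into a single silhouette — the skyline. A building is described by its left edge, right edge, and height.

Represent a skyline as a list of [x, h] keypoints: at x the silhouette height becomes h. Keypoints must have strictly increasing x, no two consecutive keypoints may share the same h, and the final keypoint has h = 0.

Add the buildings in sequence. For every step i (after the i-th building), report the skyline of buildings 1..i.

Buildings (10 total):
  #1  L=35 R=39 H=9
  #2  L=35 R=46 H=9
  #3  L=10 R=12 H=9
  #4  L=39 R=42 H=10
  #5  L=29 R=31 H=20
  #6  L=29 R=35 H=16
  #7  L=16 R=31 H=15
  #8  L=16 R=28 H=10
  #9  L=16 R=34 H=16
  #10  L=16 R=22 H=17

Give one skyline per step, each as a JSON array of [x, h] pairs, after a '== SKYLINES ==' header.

== SKYLINES ==
[[35,9],[39,0]]
[[35,9],[46,0]]
[[10,9],[12,0],[35,9],[46,0]]
[[10,9],[12,0],[35,9],[39,10],[42,9],[46,0]]
[[10,9],[12,0],[29,20],[31,0],[35,9],[39,10],[42,9],[46,0]]
[[10,9],[12,0],[29,20],[31,16],[35,9],[39,10],[42,9],[46,0]]
[[10,9],[12,0],[16,15],[29,20],[31,16],[35,9],[39,10],[42,9],[46,0]]
[[10,9],[12,0],[16,15],[29,20],[31,16],[35,9],[39,10],[42,9],[46,0]]
[[10,9],[12,0],[16,16],[29,20],[31,16],[35,9],[39,10],[42,9],[46,0]]
[[10,9],[12,0],[16,17],[22,16],[29,20],[31,16],[35,9],[39,10],[42,9],[46,0]]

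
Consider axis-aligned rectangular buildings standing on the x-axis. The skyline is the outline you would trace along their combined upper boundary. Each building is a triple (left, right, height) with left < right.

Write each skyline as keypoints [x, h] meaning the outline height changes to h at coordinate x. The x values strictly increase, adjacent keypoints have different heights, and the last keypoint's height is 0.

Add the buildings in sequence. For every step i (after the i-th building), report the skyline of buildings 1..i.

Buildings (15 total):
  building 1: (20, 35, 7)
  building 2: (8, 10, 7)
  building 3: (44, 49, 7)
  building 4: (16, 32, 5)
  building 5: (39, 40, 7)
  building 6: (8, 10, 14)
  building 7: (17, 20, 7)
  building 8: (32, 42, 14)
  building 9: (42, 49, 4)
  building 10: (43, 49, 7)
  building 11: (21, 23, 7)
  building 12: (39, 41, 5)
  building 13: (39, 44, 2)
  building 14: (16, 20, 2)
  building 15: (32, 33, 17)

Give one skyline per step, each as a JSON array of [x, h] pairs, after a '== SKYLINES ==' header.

== SKYLINES ==
[[20,7],[35,0]]
[[8,7],[10,0],[20,7],[35,0]]
[[8,7],[10,0],[20,7],[35,0],[44,7],[49,0]]
[[8,7],[10,0],[16,5],[20,7],[35,0],[44,7],[49,0]]
[[8,7],[10,0],[16,5],[20,7],[35,0],[39,7],[40,0],[44,7],[49,0]]
[[8,14],[10,0],[16,5],[20,7],[35,0],[39,7],[40,0],[44,7],[49,0]]
[[8,14],[10,0],[16,5],[17,7],[35,0],[39,7],[40,0],[44,7],[49,0]]
[[8,14],[10,0],[16,5],[17,7],[32,14],[42,0],[44,7],[49,0]]
[[8,14],[10,0],[16,5],[17,7],[32,14],[42,4],[44,7],[49,0]]
[[8,14],[10,0],[16,5],[17,7],[32,14],[42,4],[43,7],[49,0]]
[[8,14],[10,0],[16,5],[17,7],[32,14],[42,4],[43,7],[49,0]]
[[8,14],[10,0],[16,5],[17,7],[32,14],[42,4],[43,7],[49,0]]
[[8,14],[10,0],[16,5],[17,7],[32,14],[42,4],[43,7],[49,0]]
[[8,14],[10,0],[16,5],[17,7],[32,14],[42,4],[43,7],[49,0]]
[[8,14],[10,0],[16,5],[17,7],[32,17],[33,14],[42,4],[43,7],[49,0]]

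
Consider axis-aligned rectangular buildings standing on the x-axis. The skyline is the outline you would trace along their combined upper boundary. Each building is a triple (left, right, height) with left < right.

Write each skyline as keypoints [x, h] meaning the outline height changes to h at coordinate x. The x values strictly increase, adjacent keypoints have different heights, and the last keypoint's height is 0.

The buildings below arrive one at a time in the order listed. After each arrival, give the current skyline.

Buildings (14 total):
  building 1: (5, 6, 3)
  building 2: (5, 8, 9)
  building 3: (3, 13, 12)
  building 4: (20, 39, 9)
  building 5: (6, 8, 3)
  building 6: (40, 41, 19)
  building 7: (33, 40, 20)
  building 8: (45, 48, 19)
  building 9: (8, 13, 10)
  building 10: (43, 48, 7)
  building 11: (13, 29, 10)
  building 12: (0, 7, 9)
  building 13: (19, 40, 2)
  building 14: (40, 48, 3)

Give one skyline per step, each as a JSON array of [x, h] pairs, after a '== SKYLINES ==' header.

== SKYLINES ==
[[5,3],[6,0]]
[[5,9],[8,0]]
[[3,12],[13,0]]
[[3,12],[13,0],[20,9],[39,0]]
[[3,12],[13,0],[20,9],[39,0]]
[[3,12],[13,0],[20,9],[39,0],[40,19],[41,0]]
[[3,12],[13,0],[20,9],[33,20],[40,19],[41,0]]
[[3,12],[13,0],[20,9],[33,20],[40,19],[41,0],[45,19],[48,0]]
[[3,12],[13,0],[20,9],[33,20],[40,19],[41,0],[45,19],[48,0]]
[[3,12],[13,0],[20,9],[33,20],[40,19],[41,0],[43,7],[45,19],[48,0]]
[[3,12],[13,10],[29,9],[33,20],[40,19],[41,0],[43,7],[45,19],[48,0]]
[[0,9],[3,12],[13,10],[29,9],[33,20],[40,19],[41,0],[43,7],[45,19],[48,0]]
[[0,9],[3,12],[13,10],[29,9],[33,20],[40,19],[41,0],[43,7],[45,19],[48,0]]
[[0,9],[3,12],[13,10],[29,9],[33,20],[40,19],[41,3],[43,7],[45,19],[48,0]]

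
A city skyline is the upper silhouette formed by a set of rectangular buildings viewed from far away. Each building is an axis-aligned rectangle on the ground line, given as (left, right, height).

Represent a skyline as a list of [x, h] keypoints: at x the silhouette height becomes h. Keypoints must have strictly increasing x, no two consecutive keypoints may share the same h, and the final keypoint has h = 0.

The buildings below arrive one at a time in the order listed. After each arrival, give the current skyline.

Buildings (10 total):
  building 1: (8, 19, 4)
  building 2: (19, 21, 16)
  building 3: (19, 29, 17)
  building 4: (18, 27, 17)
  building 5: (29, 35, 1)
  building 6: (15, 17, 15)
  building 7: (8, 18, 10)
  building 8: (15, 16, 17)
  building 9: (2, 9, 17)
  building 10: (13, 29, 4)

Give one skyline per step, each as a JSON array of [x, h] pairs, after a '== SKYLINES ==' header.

== SKYLINES ==
[[8,4],[19,0]]
[[8,4],[19,16],[21,0]]
[[8,4],[19,17],[29,0]]
[[8,4],[18,17],[29,0]]
[[8,4],[18,17],[29,1],[35,0]]
[[8,4],[15,15],[17,4],[18,17],[29,1],[35,0]]
[[8,10],[15,15],[17,10],[18,17],[29,1],[35,0]]
[[8,10],[15,17],[16,15],[17,10],[18,17],[29,1],[35,0]]
[[2,17],[9,10],[15,17],[16,15],[17,10],[18,17],[29,1],[35,0]]
[[2,17],[9,10],[15,17],[16,15],[17,10],[18,17],[29,1],[35,0]]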